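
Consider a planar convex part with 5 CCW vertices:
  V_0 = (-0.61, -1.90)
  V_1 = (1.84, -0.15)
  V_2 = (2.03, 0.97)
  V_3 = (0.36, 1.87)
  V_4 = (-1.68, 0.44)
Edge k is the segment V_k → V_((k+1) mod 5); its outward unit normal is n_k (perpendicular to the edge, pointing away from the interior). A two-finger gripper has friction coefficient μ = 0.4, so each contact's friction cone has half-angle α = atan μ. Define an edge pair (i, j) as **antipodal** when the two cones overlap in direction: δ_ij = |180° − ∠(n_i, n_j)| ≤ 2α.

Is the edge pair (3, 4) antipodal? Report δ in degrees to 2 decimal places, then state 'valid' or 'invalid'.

δ = 100.46°, invalid

α = atan 0.4 = 21.80°;  2α = 43.60°
edge 3: e_3 = (-2.04, -1.43);  n_3 = (-0.5740, +0.8189)
edge 4: e_4 = (+1.07, -2.34);  n_4 = (-0.9094, -0.4159)
∠(n_3, n_4) = 79.54°
δ = |180° − 79.54°| = 100.46°
100.46° > 2α = 43.60°  →  invalid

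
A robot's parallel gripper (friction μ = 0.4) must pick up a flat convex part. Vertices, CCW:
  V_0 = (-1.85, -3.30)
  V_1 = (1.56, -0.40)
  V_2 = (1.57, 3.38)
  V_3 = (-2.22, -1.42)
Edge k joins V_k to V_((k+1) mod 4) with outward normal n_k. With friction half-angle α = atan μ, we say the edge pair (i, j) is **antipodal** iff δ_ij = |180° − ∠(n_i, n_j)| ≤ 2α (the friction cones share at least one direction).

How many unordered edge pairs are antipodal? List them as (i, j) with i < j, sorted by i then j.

count = 3; pairs: (0,2), (1,2), (1,3)

α = atan 0.4 = 21.80°;  2α = 43.60°
n_0 = (+0.6478, -0.7618)
n_1 = (+1.0000, -0.0026)
n_2 = (-0.7848, +0.6197)
n_3 = (-0.9812, -0.1931)
  (0,1): δ = 130.53°  ·
  (0,2): δ = 11.33°  ✓
  (0,3): δ = 60.75°  ·
  (1,2): δ = 38.14°  ✓
  (1,3): δ = 11.29°  ✓
  (2,3): δ = 130.57°  ·
antipodal pairs: 3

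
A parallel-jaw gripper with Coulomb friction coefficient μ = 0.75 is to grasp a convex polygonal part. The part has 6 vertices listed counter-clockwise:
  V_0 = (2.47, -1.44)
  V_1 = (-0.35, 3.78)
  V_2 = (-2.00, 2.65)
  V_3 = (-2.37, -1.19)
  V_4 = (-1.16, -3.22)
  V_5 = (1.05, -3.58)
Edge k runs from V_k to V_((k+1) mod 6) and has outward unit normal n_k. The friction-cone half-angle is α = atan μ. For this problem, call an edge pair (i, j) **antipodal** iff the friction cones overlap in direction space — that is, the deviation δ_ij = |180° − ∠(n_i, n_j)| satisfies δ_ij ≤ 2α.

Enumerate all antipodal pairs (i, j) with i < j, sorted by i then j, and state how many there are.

count = 7; pairs: (0,2), (0,3), (0,4), (1,4), (1,5), (2,5), (3,5)

α = atan 0.75 = 36.87°;  2α = 73.74°
n_0 = (+0.8798, +0.4753)
n_1 = (-0.5650, +0.8251)
n_2 = (-0.9954, +0.0959)
n_3 = (-0.8590, -0.5120)
n_4 = (-0.1608, -0.9870)
n_5 = (+0.8332, -0.5529)
  (0,1): δ = 83.97°  ·
  (0,2): δ = 33.88°  ✓
  (0,3): δ = 2.42°  ✓
  (0,4): δ = 52.37°  ✓
  (0,5): δ = 118.05°  ·
  (1,2): δ = 129.91°  ·
  (1,3): δ = 93.61°  ·
  (1,4): δ = 43.66°  ✓
  (1,5): δ = 22.03°  ✓
  (2,3): δ = 143.70°  ·
  (2,4): δ = 93.75°  ·
  (2,5): δ = 28.06°  ✓
  (3,4): δ = 130.05°  ·
  (3,5): δ = 64.36°  ✓
  (4,5): δ = 114.31°  ·
antipodal pairs: 7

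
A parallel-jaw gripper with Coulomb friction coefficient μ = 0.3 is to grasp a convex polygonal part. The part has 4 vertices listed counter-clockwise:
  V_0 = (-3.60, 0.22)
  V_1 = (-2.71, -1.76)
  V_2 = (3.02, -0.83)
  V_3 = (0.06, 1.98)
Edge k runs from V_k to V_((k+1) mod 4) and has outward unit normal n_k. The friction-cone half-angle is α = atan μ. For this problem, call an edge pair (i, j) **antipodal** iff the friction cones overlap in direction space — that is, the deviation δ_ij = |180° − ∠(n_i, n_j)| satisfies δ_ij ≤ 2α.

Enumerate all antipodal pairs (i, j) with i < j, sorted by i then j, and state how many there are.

count = 2; pairs: (0,2), (1,3)

α = atan 0.3 = 16.70°;  2α = 33.40°
n_0 = (-0.9121, -0.4100)
n_1 = (+0.1602, -0.9871)
n_2 = (+0.6885, +0.7252)
n_3 = (-0.4334, +0.9012)
  (0,1): δ = 104.98°  ·
  (0,2): δ = 22.29°  ✓
  (0,3): δ = 91.48°  ·
  (1,2): δ = 52.73°  ·
  (1,3): δ = 16.46°  ✓
  (2,3): δ = 110.81°  ·
antipodal pairs: 2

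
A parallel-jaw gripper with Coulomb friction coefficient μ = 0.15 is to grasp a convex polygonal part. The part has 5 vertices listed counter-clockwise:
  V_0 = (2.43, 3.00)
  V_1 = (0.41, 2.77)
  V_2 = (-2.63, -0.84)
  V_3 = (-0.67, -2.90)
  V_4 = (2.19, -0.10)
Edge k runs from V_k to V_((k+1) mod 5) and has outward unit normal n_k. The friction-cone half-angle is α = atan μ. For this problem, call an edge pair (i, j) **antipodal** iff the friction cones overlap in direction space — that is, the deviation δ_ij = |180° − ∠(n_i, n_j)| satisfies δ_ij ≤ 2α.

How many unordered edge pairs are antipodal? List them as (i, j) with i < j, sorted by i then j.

count = 1; pairs: (1,3)

α = atan 0.15 = 8.53°;  2α = 17.06°
n_0 = (-0.1131, +0.9936)
n_1 = (-0.7649, +0.6441)
n_2 = (-0.7245, -0.6893)
n_3 = (+0.6996, -0.7146)
n_4 = (+0.9970, -0.0772)
  (0,1): δ = 136.60°  ·
  (0,2): δ = 52.92°  ·
  (0,3): δ = 37.90°  ·
  (0,4): δ = 79.08°  ·
  (1,2): δ = 96.32°  ·
  (1,3): δ = 5.51°  ✓
  (1,4): δ = 35.67°  ·
  (2,3): δ = 89.18°  ·
  (2,4): δ = 48.00°  ·
  (3,4): δ = 138.82°  ·
antipodal pairs: 1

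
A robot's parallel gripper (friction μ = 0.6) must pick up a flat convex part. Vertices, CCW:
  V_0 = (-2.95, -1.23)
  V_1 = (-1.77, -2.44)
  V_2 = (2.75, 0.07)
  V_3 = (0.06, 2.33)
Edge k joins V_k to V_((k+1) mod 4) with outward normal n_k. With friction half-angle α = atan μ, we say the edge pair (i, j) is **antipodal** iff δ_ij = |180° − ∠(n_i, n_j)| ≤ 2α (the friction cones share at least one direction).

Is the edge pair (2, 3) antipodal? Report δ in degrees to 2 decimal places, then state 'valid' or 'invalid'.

δ = 90.18°, invalid

α = atan 0.6 = 30.96°;  2α = 61.93°
edge 2: e_2 = (-2.69, +2.26);  n_2 = (+0.6433, +0.7656)
edge 3: e_3 = (-3.01, -3.56);  n_3 = (-0.7636, +0.6457)
∠(n_2, n_3) = 89.82°
δ = |180° − 89.82°| = 90.18°
90.18° > 2α = 61.93°  →  invalid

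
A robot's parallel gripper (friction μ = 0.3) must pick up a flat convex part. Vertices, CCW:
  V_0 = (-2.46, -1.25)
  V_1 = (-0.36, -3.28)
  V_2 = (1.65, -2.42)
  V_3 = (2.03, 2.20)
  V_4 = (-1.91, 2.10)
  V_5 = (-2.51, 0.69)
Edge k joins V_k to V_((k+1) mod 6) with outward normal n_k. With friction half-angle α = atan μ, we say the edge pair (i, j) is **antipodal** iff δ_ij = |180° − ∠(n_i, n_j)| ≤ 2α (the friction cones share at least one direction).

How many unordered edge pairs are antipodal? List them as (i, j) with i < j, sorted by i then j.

count = 3; pairs: (1,3), (2,4), (2,5)

α = atan 0.3 = 16.70°;  2α = 33.40°
n_0 = (-0.6950, -0.7190)
n_1 = (+0.3934, -0.9194)
n_2 = (+0.9966, -0.0820)
n_3 = (-0.0254, +0.9997)
n_4 = (-0.9202, +0.3916)
n_5 = (-0.9997, -0.0258)
  (0,1): δ = 112.81°  ·
  (0,2): δ = 50.67°  ·
  (0,3): δ = 45.48°  ·
  (0,4): δ = 110.98°  ·
  (0,5): δ = 135.51°  ·
  (1,2): δ = 117.87°  ·
  (1,3): δ = 21.71°  ✓
  (1,4): δ = 43.78°  ·
  (1,5): δ = 68.31°  ·
  (2,3): δ = 83.84°  ·
  (2,4): δ = 18.35°  ✓
  (2,5): δ = 6.18°  ✓
  (3,4): δ = 114.51°  ·
  (3,5): δ = 89.98°  ·
  (4,5): δ = 155.47°  ·
antipodal pairs: 3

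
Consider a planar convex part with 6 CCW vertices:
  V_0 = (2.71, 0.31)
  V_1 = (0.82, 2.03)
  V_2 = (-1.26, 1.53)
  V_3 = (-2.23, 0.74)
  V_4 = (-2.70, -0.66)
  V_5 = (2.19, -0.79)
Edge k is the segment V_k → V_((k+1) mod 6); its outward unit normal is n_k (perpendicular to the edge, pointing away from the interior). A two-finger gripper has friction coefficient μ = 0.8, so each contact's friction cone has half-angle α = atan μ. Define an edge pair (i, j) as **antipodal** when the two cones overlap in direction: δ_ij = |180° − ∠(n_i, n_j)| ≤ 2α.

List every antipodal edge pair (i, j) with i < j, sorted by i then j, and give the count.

α = atan 0.8 = 38.66°;  2α = 77.32°
n_0 = (+0.6731, +0.7396)
n_1 = (-0.2337, +0.9723)
n_2 = (-0.6315, +0.7754)
n_3 = (-0.9480, +0.3183)
n_4 = (-0.0266, -0.9996)
n_5 = (+0.9041, -0.4274)
  (0,1): δ = 124.18°  ·
  (0,2): δ = 98.54°  ·
  (0,3): δ = 66.25°  ✓
  (0,4): δ = 40.78°  ✓
  (0,5): δ = 107.00°  ·
  (1,2): δ = 154.36°  ·
  (1,3): δ = 122.07°  ·
  (1,4): δ = 15.04°  ✓
  (1,5): δ = 51.18°  ✓
  (2,3): δ = 147.72°  ·
  (2,4): δ = 40.68°  ✓
  (2,5): δ = 25.54°  ✓
  (3,4): δ = 72.97°  ✓
  (3,5): δ = 6.74°  ✓
  (4,5): δ = 113.78°  ·
antipodal pairs: 8

count = 8; pairs: (0,3), (0,4), (1,4), (1,5), (2,4), (2,5), (3,4), (3,5)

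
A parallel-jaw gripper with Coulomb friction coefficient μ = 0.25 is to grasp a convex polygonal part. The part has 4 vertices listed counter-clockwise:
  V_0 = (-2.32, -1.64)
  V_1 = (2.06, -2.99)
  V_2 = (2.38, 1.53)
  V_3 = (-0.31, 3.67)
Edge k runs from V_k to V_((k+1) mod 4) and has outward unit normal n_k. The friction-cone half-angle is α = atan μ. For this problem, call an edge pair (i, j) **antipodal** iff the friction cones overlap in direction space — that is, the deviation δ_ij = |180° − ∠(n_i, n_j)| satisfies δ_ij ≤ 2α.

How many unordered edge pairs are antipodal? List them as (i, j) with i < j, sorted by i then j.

α = atan 0.25 = 14.04°;  2α = 28.07°
n_0 = (-0.2945, -0.9556)
n_1 = (+0.9975, -0.0706)
n_2 = (+0.6226, +0.7826)
n_3 = (-0.9352, +0.3540)
  (0,1): δ = 76.92°  ·
  (0,2): δ = 21.37°  ✓
  (0,3): δ = 86.40°  ·
  (1,2): δ = 124.45°  ·
  (1,3): δ = 16.68°  ✓
  (2,3): δ = 72.23°  ·
antipodal pairs: 2

count = 2; pairs: (0,2), (1,3)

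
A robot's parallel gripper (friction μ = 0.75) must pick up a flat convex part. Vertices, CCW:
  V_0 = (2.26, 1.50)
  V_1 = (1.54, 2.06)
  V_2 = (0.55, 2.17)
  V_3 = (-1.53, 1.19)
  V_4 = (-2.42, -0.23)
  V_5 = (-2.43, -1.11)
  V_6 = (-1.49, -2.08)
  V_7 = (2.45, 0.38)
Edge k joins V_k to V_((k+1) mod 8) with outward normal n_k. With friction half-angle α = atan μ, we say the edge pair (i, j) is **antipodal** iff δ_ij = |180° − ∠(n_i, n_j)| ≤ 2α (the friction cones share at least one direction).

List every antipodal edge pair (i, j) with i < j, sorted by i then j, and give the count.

α = atan 0.75 = 36.87°;  2α = 73.74°
n_0 = (+0.6139, +0.7894)
n_1 = (+0.1104, +0.9939)
n_2 = (-0.4262, +0.9046)
n_3 = (-0.8473, +0.5311)
n_4 = (-0.9999, +0.0114)
n_5 = (-0.7181, -0.6959)
n_6 = (+0.5296, -0.8482)
n_7 = (+0.9859, +0.1673)
  (0,1): δ = 148.47°  ·
  (0,2): δ = 116.90°  ·
  (0,3): δ = 84.20°  ·
  (0,4): δ = 52.78°  ✓
  (0,5): δ = 8.02°  ✓
  (0,6): δ = 69.85°  ✓
  (0,7): δ = 137.50°  ·
  (1,2): δ = 148.43°  ·
  (1,3): δ = 115.74°  ·
  (1,4): δ = 84.31°  ·
  (1,5): δ = 39.56°  ✓
  (1,6): δ = 38.32°  ✓
  (1,7): δ = 105.97°  ·
  (2,3): δ = 147.31°  ·
  (2,4): δ = 115.88°  ·
  (2,5): δ = 71.13°  ✓
  (2,6): δ = 6.75°  ✓
  (2,7): δ = 74.40°  ·
  (3,4): δ = 148.57°  ·
  (3,5): δ = 103.82°  ·
  (3,6): δ = 25.94°  ✓
  (3,7): δ = 41.71°  ✓
  (4,5): δ = 135.25°  ·
  (4,6): δ = 57.37°  ✓
  (4,7): δ = 10.28°  ✓
  (5,6): δ = 102.12°  ·
  (5,7): δ = 34.47°  ✓
  (6,7): δ = 112.35°  ·
antipodal pairs: 12

count = 12; pairs: (0,4), (0,5), (0,6), (1,5), (1,6), (2,5), (2,6), (3,6), (3,7), (4,6), (4,7), (5,7)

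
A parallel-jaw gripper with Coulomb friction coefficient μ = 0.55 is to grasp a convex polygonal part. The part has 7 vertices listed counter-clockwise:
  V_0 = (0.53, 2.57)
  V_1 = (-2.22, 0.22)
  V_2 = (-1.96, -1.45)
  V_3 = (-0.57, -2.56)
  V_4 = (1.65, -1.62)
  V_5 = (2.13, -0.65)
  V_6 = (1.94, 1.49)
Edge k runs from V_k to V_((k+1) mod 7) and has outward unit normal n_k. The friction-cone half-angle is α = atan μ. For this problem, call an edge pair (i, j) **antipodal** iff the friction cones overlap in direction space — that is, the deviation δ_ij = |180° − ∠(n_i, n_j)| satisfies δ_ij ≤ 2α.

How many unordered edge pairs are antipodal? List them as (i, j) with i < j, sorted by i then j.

α = atan 0.55 = 28.81°;  2α = 57.62°
n_0 = (-0.6497, +0.7602)
n_1 = (-0.9881, -0.1538)
n_2 = (-0.6240, -0.7814)
n_3 = (+0.3899, -0.9209)
n_4 = (+0.8963, -0.4435)
n_5 = (+0.9961, +0.0884)
n_6 = (+0.6081, +0.7939)
  (0,1): δ = 121.67°  ·
  (0,2): δ = 79.12°  ·
  (0,3): δ = 17.57°  ✓
  (0,4): δ = 23.16°  ✓
  (0,5): δ = 54.56°  ✓
  (0,6): δ = 102.03°  ·
  (1,2): δ = 137.46°  ·
  (1,3): δ = 75.90°  ·
  (1,4): δ = 35.18°  ✓
  (1,5): δ = 3.78°  ✓
  (1,6): δ = 43.70°  ✓
  (2,3): δ = 118.44°  ·
  (2,4): δ = 77.72°  ·
  (2,5): δ = 46.32°  ✓
  (2,6): δ = 1.16°  ✓
  (3,4): δ = 139.28°  ·
  (3,5): δ = 107.88°  ·
  (3,6): δ = 60.40°  ·
  (4,5): δ = 148.60°  ·
  (4,6): δ = 101.12°  ·
  (5,6): δ = 132.52°  ·
antipodal pairs: 8

count = 8; pairs: (0,3), (0,4), (0,5), (1,4), (1,5), (1,6), (2,5), (2,6)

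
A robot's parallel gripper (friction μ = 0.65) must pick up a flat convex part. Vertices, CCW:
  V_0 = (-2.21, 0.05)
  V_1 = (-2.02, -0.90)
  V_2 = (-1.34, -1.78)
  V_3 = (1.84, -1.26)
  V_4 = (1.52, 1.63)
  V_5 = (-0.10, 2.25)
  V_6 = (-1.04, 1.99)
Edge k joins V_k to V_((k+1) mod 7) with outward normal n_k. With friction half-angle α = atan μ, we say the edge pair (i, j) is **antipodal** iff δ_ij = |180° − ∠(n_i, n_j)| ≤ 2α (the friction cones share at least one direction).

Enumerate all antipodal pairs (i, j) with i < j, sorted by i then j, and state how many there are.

count = 8; pairs: (0,3), (0,4), (1,3), (1,4), (2,4), (2,5), (2,6), (3,6)

α = atan 0.65 = 33.02°;  2α = 66.05°
n_0 = (-0.9806, -0.1961)
n_1 = (-0.7913, -0.6114)
n_2 = (+0.1614, -0.9869)
n_3 = (+0.9939, +0.1101)
n_4 = (+0.3574, +0.9339)
n_5 = (-0.2666, +0.9638)
n_6 = (-0.8563, +0.5164)
  (0,1): δ = 153.62°  ·
  (0,2): δ = 92.02°  ·
  (0,3): δ = 4.99°  ✓
  (0,4): δ = 57.75°  ✓
  (0,5): δ = 94.15°  ·
  (0,6): δ = 137.60°  ·
  (1,2): δ = 118.41°  ·
  (1,3): δ = 31.38°  ✓
  (1,4): δ = 31.36°  ✓
  (1,5): δ = 67.77°  ·
  (1,6): δ = 111.21°  ·
  (2,3): δ = 92.97°  ·
  (2,4): δ = 30.23°  ✓
  (2,5): δ = 6.17°  ✓
  (2,6): δ = 49.62°  ✓
  (3,4): δ = 117.26°  ·
  (3,5): δ = 80.86°  ·
  (3,6): δ = 37.41°  ✓
  (4,5): δ = 143.60°  ·
  (4,6): δ = 100.15°  ·
  (5,6): δ = 136.56°  ·
antipodal pairs: 8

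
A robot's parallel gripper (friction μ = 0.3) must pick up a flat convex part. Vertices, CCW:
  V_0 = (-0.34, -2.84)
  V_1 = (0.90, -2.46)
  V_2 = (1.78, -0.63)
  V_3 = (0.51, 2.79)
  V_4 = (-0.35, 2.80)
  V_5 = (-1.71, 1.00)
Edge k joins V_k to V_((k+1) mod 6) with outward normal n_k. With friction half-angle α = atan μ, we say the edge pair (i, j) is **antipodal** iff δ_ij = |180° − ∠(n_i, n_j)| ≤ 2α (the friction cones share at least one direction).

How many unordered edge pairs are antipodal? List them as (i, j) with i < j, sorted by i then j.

count = 3; pairs: (0,3), (1,4), (2,5)

α = atan 0.3 = 16.70°;  2α = 33.40°
n_0 = (+0.2930, -0.9561)
n_1 = (+0.9012, -0.4334)
n_2 = (+0.9375, +0.3481)
n_3 = (+0.0116, +0.9999)
n_4 = (-0.7979, +0.6028)
n_5 = (-0.9419, -0.3360)
  (0,1): δ = 132.72°  ·
  (0,2): δ = 86.67°  ·
  (0,3): δ = 17.70°  ✓
  (0,4): δ = 35.89°  ·
  (0,5): δ = 92.60°  ·
  (1,2): δ = 133.95°  ·
  (1,3): δ = 64.98°  ·
  (1,4): δ = 11.39°  ✓
  (1,5): δ = 45.32°  ·
  (2,3): δ = 111.04°  ·
  (2,4): δ = 57.45°  ·
  (2,5): δ = 0.74°  ✓
  (3,4): δ = 126.41°  ·
  (3,5): δ = 69.70°  ·
  (4,5): δ = 123.29°  ·
antipodal pairs: 3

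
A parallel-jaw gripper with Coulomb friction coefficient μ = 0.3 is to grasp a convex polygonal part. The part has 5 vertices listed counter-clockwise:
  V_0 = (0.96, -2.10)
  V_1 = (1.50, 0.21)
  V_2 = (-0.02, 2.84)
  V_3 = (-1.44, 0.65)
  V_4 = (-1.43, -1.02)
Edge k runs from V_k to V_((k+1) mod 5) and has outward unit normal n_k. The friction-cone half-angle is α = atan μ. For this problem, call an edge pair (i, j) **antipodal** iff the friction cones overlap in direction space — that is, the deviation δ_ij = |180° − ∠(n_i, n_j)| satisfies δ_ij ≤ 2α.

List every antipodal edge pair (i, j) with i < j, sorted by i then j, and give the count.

count = 3; pairs: (0,2), (0,3), (1,3)

α = atan 0.3 = 16.70°;  2α = 33.40°
n_0 = (+0.9737, -0.2276)
n_1 = (+0.8658, +0.5004)
n_2 = (-0.8391, +0.5440)
n_3 = (-1.0000, -0.0060)
n_4 = (-0.4118, -0.9113)
  (0,1): δ = 136.82°  ·
  (0,2): δ = 19.80°  ✓
  (0,3): δ = 13.50°  ✓
  (0,4): δ = 78.84°  ·
  (1,2): δ = 62.99°  ·
  (1,3): δ = 29.68°  ✓
  (1,4): δ = 35.66°  ·
  (2,3): δ = 146.70°  ·
  (2,4): δ = 81.36°  ·
  (3,4): δ = 114.66°  ·
antipodal pairs: 3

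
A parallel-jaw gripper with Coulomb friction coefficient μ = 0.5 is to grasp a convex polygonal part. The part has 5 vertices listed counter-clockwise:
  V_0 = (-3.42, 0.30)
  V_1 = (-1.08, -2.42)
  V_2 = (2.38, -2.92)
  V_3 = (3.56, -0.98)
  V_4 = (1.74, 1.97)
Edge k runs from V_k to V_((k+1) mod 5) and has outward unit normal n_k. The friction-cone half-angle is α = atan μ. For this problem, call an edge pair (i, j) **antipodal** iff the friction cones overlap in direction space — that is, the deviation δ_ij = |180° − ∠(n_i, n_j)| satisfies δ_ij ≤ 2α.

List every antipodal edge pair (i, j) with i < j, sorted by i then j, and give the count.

α = atan 0.5 = 26.57°;  2α = 53.13°
n_0 = (-0.7581, -0.6522)
n_1 = (-0.1430, -0.9897)
n_2 = (+0.8544, -0.5197)
n_3 = (+0.8511, +0.5251)
n_4 = (-0.3079, +0.9514)
  (0,1): δ = 138.93°  ·
  (0,2): δ = 72.02°  ·
  (0,3): δ = 9.03°  ✓
  (0,4): δ = 67.23°  ·
  (1,2): δ = 113.09°  ·
  (1,3): δ = 50.10°  ✓
  (1,4): δ = 26.16°  ✓
  (2,3): δ = 117.02°  ·
  (2,4): δ = 40.76°  ✓
  (3,4): δ = 103.74°  ·
antipodal pairs: 4

count = 4; pairs: (0,3), (1,3), (1,4), (2,4)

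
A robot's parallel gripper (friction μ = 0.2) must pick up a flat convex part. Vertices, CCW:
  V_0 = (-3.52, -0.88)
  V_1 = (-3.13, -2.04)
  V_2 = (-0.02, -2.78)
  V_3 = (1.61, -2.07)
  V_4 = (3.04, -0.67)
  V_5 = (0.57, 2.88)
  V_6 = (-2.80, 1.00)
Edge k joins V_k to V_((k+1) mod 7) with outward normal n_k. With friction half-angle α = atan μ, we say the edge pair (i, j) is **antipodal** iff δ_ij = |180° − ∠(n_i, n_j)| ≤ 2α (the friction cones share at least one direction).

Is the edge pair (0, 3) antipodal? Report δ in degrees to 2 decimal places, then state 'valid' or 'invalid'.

δ = 64.19°, invalid

α = atan 0.2 = 11.31°;  2α = 22.62°
edge 0: e_0 = (+0.39, -1.16);  n_0 = (-0.9479, -0.3187)
edge 3: e_3 = (+1.43, +1.40);  n_3 = (+0.6996, -0.7146)
∠(n_0, n_3) = 115.81°
δ = |180° − 115.81°| = 64.19°
64.19° > 2α = 22.62°  →  invalid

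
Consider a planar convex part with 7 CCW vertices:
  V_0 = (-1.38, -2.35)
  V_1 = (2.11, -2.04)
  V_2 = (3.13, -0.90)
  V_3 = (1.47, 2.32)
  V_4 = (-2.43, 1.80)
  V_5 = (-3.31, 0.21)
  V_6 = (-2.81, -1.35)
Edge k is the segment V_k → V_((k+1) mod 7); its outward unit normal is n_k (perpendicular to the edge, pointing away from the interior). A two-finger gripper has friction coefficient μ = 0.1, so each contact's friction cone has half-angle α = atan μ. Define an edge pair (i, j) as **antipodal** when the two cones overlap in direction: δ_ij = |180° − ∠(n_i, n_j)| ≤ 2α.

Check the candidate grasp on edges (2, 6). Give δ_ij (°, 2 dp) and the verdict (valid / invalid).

α = atan 0.1 = 5.71°;  2α = 11.42°
edge 2: e_2 = (-1.66, +3.22);  n_2 = (+0.8888, +0.4582)
edge 6: e_6 = (+1.43, -1.00);  n_6 = (-0.5731, -0.8195)
∠(n_2, n_6) = 152.24°
δ = |180° − 152.24°| = 27.76°
27.76° > 2α = 11.42°  →  invalid

δ = 27.76°, invalid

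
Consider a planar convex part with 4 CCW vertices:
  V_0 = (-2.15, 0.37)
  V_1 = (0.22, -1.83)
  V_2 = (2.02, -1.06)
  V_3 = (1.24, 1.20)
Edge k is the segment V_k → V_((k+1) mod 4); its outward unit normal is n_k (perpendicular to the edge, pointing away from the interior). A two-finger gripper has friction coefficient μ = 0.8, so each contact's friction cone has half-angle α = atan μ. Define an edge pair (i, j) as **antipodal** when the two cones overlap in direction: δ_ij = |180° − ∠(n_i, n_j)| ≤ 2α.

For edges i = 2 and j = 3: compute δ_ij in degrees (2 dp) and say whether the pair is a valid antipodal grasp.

α = atan 0.8 = 38.66°;  2α = 77.32°
edge 2: e_2 = (-0.78, +2.26);  n_2 = (+0.9453, +0.3262)
edge 3: e_3 = (-3.39, -0.83);  n_3 = (-0.2378, +0.9713)
∠(n_2, n_3) = 84.72°
δ = |180° − 84.72°| = 95.28°
95.28° > 2α = 77.32°  →  invalid

δ = 95.28°, invalid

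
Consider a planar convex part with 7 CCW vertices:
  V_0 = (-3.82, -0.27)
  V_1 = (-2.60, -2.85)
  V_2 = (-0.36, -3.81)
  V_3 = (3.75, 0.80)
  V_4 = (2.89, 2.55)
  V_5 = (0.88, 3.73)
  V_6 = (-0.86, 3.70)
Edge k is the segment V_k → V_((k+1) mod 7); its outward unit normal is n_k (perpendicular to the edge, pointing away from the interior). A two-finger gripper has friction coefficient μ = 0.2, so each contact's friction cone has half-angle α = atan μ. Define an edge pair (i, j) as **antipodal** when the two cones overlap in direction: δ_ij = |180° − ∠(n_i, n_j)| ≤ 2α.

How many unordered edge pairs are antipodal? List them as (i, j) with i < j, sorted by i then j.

count = 3; pairs: (0,3), (1,4), (2,6)

α = atan 0.2 = 11.31°;  2α = 22.62°
n_0 = (-0.9040, -0.4275)
n_1 = (-0.3939, -0.9191)
n_2 = (+0.7464, -0.6655)
n_3 = (+0.8975, +0.4410)
n_4 = (+0.5063, +0.8624)
n_5 = (-0.0172, +0.9999)
n_6 = (-0.8017, +0.5977)
  (0,1): δ = 138.51°  ·
  (0,2): δ = 67.03°  ·
  (0,3): δ = 0.86°  ✓
  (0,4): δ = 34.28°  ·
  (0,5): δ = 65.68°  ·
  (0,6): δ = 117.98°  ·
  (1,2): δ = 108.52°  ·
  (1,3): δ = 40.63°  ·
  (1,4): δ = 7.22°  ✓
  (1,5): δ = 24.19°  ·
  (1,6): δ = 76.49°  ·
  (2,3): δ = 112.11°  ·
  (2,4): δ = 78.70°  ·
  (2,5): δ = 47.29°  ·
  (2,6): δ = 5.01°  ✓
  (3,4): δ = 146.59°  ·
  (3,5): δ = 115.18°  ·
  (3,6): δ = 62.88°  ·
  (4,5): δ = 148.60°  ·
  (4,6): δ = 96.29°  ·
  (5,6): δ = 127.70°  ·
antipodal pairs: 3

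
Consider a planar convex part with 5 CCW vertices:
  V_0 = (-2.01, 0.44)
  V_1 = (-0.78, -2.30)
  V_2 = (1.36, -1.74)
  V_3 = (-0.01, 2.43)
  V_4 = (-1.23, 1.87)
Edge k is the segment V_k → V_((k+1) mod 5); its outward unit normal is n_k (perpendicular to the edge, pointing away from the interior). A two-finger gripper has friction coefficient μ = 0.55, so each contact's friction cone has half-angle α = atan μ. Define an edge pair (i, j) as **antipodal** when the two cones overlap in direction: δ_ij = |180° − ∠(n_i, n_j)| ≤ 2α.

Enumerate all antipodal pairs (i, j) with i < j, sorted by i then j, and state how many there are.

α = atan 0.55 = 28.81°;  2α = 57.62°
n_0 = (-0.9123, -0.4095)
n_1 = (+0.2532, -0.9674)
n_2 = (+0.9500, +0.3121)
n_3 = (-0.4172, +0.9088)
n_4 = (-0.8779, +0.4789)
  (0,1): δ = 99.51°  ·
  (0,2): δ = 5.99°  ✓
  (0,3): δ = 90.48°  ·
  (0,4): δ = 127.21°  ·
  (1,2): δ = 86.48°  ·
  (1,3): δ = 9.99°  ✓
  (1,4): δ = 46.73°  ✓
  (2,3): δ = 83.53°  ·
  (2,4): δ = 46.80°  ✓
  (3,4): δ = 143.27°  ·
antipodal pairs: 4

count = 4; pairs: (0,2), (1,3), (1,4), (2,4)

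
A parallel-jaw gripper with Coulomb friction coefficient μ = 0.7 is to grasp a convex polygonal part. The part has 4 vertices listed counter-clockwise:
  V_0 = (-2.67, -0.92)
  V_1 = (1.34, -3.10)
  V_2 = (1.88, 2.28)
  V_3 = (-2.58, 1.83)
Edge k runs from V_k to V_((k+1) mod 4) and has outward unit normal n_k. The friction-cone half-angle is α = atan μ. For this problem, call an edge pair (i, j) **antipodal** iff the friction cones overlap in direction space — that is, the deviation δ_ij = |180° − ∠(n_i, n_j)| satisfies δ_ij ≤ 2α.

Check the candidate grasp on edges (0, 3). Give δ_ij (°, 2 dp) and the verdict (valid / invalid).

δ = 116.66°, invalid

α = atan 0.7 = 34.99°;  2α = 69.98°
edge 0: e_0 = (+4.01, -2.18);  n_0 = (-0.4776, -0.8786)
edge 3: e_3 = (-0.09, -2.75);  n_3 = (-0.9995, +0.0327)
∠(n_0, n_3) = 63.34°
δ = |180° − 63.34°| = 116.66°
116.66° > 2α = 69.98°  →  invalid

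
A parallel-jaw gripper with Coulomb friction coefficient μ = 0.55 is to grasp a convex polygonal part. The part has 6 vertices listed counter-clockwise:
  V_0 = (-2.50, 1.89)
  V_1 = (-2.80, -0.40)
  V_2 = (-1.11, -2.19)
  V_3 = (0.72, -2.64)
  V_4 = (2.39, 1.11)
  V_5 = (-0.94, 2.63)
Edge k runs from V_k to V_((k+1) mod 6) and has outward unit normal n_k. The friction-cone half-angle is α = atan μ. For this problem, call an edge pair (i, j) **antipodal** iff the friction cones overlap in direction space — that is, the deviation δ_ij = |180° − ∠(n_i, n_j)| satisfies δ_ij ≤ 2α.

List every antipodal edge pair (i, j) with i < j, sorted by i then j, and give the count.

α = atan 0.55 = 28.81°;  2α = 57.62°
n_0 = (-0.9915, +0.1299)
n_1 = (-0.7271, -0.6865)
n_2 = (-0.2388, -0.9711)
n_3 = (+0.9135, -0.4068)
n_4 = (+0.4152, +0.9097)
n_5 = (-0.4286, +0.9035)
  (0,1): δ = 129.18°  ·
  (0,2): δ = 96.35°  ·
  (0,3): δ = 16.54°  ✓
  (0,4): δ = 72.93°  ·
  (0,5): δ = 122.84°  ·
  (1,2): δ = 147.17°  ·
  (1,3): δ = 67.36°  ·
  (1,4): δ = 22.11°  ✓
  (1,5): δ = 72.02°  ·
  (2,3): δ = 100.19°  ·
  (2,4): δ = 10.72°  ✓
  (2,5): δ = 39.19°  ✓
  (3,4): δ = 90.53°  ·
  (3,5): δ = 40.62°  ✓
  (4,5): δ = 130.09°  ·
antipodal pairs: 5

count = 5; pairs: (0,3), (1,4), (2,4), (2,5), (3,5)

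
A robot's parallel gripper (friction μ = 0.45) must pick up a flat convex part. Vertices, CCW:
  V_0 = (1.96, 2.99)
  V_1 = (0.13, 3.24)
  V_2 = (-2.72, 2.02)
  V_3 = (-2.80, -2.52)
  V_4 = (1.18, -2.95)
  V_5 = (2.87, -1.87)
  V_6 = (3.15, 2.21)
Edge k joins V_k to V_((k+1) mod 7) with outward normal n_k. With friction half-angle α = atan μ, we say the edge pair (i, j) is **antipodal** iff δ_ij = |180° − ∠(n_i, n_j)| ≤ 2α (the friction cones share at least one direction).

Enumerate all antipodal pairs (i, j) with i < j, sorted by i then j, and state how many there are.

count = 6; pairs: (0,3), (0,4), (1,3), (1,4), (2,5), (3,6)

α = atan 0.45 = 24.23°;  2α = 48.46°
n_0 = (+0.1354, +0.9908)
n_1 = (-0.3935, +0.9193)
n_2 = (-0.9998, +0.0176)
n_3 = (-0.1074, -0.9942)
n_4 = (+0.5385, -0.8426)
n_5 = (+0.9977, -0.0685)
n_6 = (+0.5482, +0.8364)
  (0,1): δ = 149.05°  ·
  (0,2): δ = 83.23°  ·
  (0,3): δ = 1.61°  ✓
  (0,4): δ = 40.36°  ✓
  (0,5): δ = 93.85°  ·
  (0,6): δ = 154.54°  ·
  (1,2): δ = 114.18°  ·
  (1,3): δ = 29.34°  ✓
  (1,4): δ = 9.41°  ✓
  (1,5): δ = 62.90°  ·
  (1,6): δ = 123.58°  ·
  (2,3): δ = 95.16°  ·
  (2,4): δ = 56.41°  ·
  (2,5): δ = 2.92°  ✓
  (2,6): δ = 57.77°  ·
  (3,4): δ = 141.25°  ·
  (3,5): δ = 87.76°  ·
  (3,6): δ = 27.08°  ✓
  (4,5): δ = 126.51°  ·
  (4,6): δ = 65.82°  ·
  (5,6): δ = 119.32°  ·
antipodal pairs: 6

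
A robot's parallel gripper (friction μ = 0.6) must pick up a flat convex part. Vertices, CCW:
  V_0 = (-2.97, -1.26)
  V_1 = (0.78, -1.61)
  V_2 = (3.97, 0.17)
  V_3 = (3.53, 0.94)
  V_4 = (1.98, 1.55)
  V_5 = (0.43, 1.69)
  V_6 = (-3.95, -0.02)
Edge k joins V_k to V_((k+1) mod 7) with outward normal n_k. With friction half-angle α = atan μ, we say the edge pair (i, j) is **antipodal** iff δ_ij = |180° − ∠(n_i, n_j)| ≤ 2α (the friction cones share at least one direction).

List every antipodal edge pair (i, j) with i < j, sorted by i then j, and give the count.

count = 10; pairs: (0,2), (0,3), (0,4), (0,5), (1,3), (1,4), (1,5), (2,6), (3,6), (4,6)

α = atan 0.6 = 30.96°;  2α = 61.93°
n_0 = (-0.0929, -0.9957)
n_1 = (+0.4873, -0.8733)
n_2 = (+0.8682, +0.4961)
n_3 = (+0.3662, +0.9305)
n_4 = (+0.0900, +0.9959)
n_5 = (-0.3637, +0.9315)
n_6 = (-0.7846, -0.6201)
  (0,1): δ = 145.51°  ·
  (0,2): δ = 54.92°  ✓
  (0,3): δ = 16.15°  ✓
  (0,4): δ = 0.17°  ✓
  (0,5): δ = 26.66°  ✓
  (0,6): δ = 133.65°  ·
  (1,2): δ = 89.42°  ·
  (1,3): δ = 50.64°  ✓
  (1,4): δ = 34.32°  ✓
  (1,5): δ = 7.84°  ✓
  (1,6): δ = 99.16°  ·
  (2,3): δ = 141.23°  ·
  (2,4): δ = 124.91°  ·
  (2,5): δ = 98.42°  ·
  (2,6): δ = 8.58°  ✓
  (3,4): δ = 163.68°  ·
  (3,5): δ = 137.19°  ·
  (3,6): δ = 30.20°  ✓
  (4,5): δ = 153.51°  ·
  (4,6): δ = 46.52°  ✓
  (5,6): δ = 73.01°  ·
antipodal pairs: 10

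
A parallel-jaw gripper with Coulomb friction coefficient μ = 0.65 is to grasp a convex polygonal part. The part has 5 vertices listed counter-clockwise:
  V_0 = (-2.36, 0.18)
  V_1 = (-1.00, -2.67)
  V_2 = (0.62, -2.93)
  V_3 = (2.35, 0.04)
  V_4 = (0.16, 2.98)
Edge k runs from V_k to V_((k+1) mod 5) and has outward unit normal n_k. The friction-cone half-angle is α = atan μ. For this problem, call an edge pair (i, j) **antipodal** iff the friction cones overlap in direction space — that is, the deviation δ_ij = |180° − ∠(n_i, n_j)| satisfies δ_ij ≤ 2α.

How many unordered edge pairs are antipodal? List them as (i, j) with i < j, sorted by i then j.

count = 5; pairs: (0,2), (0,3), (1,3), (1,4), (2,4)

α = atan 0.65 = 33.02°;  2α = 66.05°
n_0 = (-0.9025, -0.4307)
n_1 = (-0.1585, -0.9874)
n_2 = (+0.8641, -0.5033)
n_3 = (+0.8020, +0.5974)
n_4 = (-0.7433, +0.6690)
  (0,1): δ = 124.63°  ·
  (0,2): δ = 55.73°  ✓
  (0,3): δ = 11.17°  ✓
  (0,4): δ = 112.50°  ·
  (1,2): δ = 111.10°  ·
  (1,3): δ = 44.20°  ✓
  (1,4): δ = 57.13°  ✓
  (2,3): δ = 113.10°  ·
  (2,4): δ = 11.77°  ✓
  (3,4): δ = 78.67°  ·
antipodal pairs: 5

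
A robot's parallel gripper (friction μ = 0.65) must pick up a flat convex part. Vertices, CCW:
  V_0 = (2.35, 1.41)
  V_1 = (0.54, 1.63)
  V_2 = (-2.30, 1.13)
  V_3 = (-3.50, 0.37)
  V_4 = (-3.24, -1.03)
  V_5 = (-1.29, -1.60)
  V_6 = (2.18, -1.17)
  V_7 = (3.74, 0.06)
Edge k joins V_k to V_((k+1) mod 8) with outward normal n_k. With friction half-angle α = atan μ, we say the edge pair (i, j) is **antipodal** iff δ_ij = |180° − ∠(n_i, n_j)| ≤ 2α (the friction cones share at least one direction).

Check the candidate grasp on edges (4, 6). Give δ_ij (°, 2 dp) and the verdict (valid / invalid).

α = atan 0.65 = 33.02°;  2α = 66.05°
edge 4: e_4 = (+1.95, -0.57);  n_4 = (-0.2806, -0.9598)
edge 6: e_6 = (+1.56, +1.23);  n_6 = (+0.6192, -0.7853)
∠(n_4, n_6) = 54.55°
δ = |180° − 54.55°| = 125.45°
125.45° > 2α = 66.05°  →  invalid

δ = 125.45°, invalid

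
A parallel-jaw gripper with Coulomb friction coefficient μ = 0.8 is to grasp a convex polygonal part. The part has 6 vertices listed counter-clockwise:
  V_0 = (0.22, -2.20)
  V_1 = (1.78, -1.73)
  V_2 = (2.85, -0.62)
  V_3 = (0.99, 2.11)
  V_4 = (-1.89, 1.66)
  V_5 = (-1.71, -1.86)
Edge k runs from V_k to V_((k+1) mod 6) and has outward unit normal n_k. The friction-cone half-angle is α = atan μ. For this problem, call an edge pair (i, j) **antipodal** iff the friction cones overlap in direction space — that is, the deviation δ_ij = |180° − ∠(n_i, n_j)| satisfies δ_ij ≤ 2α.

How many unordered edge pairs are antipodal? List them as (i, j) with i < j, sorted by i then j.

α = atan 0.8 = 38.66°;  2α = 77.32°
n_0 = (+0.2885, -0.9575)
n_1 = (+0.7200, -0.6940)
n_2 = (+0.8264, +0.5631)
n_3 = (-0.1544, +0.9880)
n_4 = (-0.9987, -0.0511)
n_5 = (-0.1735, -0.9848)
  (0,1): δ = 150.72°  ·
  (0,2): δ = 72.50°  ✓
  (0,3): δ = 7.89°  ✓
  (0,4): δ = 76.16°  ✓
  (0,5): δ = 153.24°  ·
  (1,2): δ = 101.78°  ·
  (1,3): δ = 37.17°  ✓
  (1,4): δ = 46.88°  ✓
  (1,5): δ = 123.96°  ·
  (2,3): δ = 115.39°  ·
  (2,4): δ = 31.34°  ✓
  (2,5): δ = 45.74°  ✓
  (3,4): δ = 95.95°  ·
  (3,5): δ = 18.87°  ✓
  (4,5): δ = 102.92°  ·
antipodal pairs: 8

count = 8; pairs: (0,2), (0,3), (0,4), (1,3), (1,4), (2,4), (2,5), (3,5)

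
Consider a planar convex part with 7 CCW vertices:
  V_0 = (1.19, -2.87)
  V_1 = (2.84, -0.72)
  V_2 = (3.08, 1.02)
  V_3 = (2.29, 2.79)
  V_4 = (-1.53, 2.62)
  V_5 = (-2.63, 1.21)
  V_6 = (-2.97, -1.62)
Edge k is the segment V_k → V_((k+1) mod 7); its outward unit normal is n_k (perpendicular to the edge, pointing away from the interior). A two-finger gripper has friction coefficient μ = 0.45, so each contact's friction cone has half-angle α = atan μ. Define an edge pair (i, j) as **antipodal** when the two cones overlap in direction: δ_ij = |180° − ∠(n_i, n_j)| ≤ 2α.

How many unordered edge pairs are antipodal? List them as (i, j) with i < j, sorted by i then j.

α = atan 0.45 = 24.23°;  2α = 48.46°
n_0 = (+0.7933, -0.6088)
n_1 = (+0.9906, -0.1366)
n_2 = (+0.9132, +0.4076)
n_3 = (-0.0445, +0.9990)
n_4 = (-0.7884, +0.6151)
n_5 = (-0.9929, +0.1193)
n_6 = (-0.2878, -0.9577)
  (0,1): δ = 150.35°  ·
  (0,2): δ = 118.44°  ·
  (0,3): δ = 49.95°  ·
  (0,4): δ = 0.46°  ✓
  (0,5): δ = 30.65°  ✓
  (0,6): δ = 110.78°  ·
  (1,2): δ = 148.09°  ·
  (1,3): δ = 79.60°  ·
  (1,4): δ = 30.11°  ✓
  (1,5): δ = 1.00°  ✓
  (1,6): δ = 81.13°  ·
  (2,3): δ = 111.50°  ·
  (2,4): δ = 62.01°  ·
  (2,5): δ = 30.90°  ✓
  (2,6): δ = 49.22°  ·
  (3,4): δ = 130.51°  ·
  (3,5): δ = 99.40°  ·
  (3,6): δ = 19.27°  ✓
  (4,5): δ = 148.89°  ·
  (4,6): δ = 68.77°  ·
  (5,6): δ = 99.87°  ·
antipodal pairs: 6

count = 6; pairs: (0,4), (0,5), (1,4), (1,5), (2,5), (3,6)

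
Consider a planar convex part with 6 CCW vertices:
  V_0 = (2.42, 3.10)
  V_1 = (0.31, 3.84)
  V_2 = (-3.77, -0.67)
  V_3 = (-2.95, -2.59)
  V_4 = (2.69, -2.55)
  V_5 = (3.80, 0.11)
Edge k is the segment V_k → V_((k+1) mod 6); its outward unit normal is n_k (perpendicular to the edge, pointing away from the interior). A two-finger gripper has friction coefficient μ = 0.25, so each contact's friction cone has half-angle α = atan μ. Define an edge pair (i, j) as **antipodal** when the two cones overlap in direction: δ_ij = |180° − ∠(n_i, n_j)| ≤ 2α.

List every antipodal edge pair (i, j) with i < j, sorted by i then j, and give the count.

α = atan 0.25 = 14.04°;  2α = 28.07°
n_0 = (+0.3309, +0.9436)
n_1 = (-0.7416, +0.6709)
n_2 = (-0.9196, -0.3928)
n_3 = (+0.0071, -1.0000)
n_4 = (+0.9229, -0.3851)
n_5 = (+0.9080, +0.4191)
  (0,1): δ = 112.81°  ·
  (0,2): δ = 47.55°  ·
  (0,3): δ = 19.73°  ✓
  (0,4): δ = 86.68°  ·
  (0,5): δ = 134.10°  ·
  (1,2): δ = 114.74°  ·
  (1,3): δ = 47.46°  ·
  (1,4): δ = 19.48°  ✓
  (1,5): δ = 66.91°  ·
  (2,3): δ = 112.72°  ·
  (2,4): δ = 45.78°  ·
  (2,5): δ = 1.65°  ✓
  (3,4): δ = 113.06°  ·
  (3,5): δ = 65.63°  ·
  (4,5): δ = 132.57°  ·
antipodal pairs: 3

count = 3; pairs: (0,3), (1,4), (2,5)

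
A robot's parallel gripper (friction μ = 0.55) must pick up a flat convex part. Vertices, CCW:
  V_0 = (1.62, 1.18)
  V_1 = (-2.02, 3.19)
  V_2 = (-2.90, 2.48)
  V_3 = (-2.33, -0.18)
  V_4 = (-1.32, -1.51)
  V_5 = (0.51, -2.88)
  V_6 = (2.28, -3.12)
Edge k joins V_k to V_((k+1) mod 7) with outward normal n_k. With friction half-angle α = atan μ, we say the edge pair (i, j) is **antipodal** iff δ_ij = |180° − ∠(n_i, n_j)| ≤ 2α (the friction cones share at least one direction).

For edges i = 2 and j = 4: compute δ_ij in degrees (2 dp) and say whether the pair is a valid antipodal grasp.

δ = 138.91°, invalid

α = atan 0.55 = 28.81°;  2α = 57.62°
edge 2: e_2 = (+0.57, -2.66);  n_2 = (-0.9778, -0.2095)
edge 4: e_4 = (+1.83, -1.37);  n_4 = (-0.5993, -0.8005)
∠(n_2, n_4) = 41.09°
δ = |180° − 41.09°| = 138.91°
138.91° > 2α = 57.62°  →  invalid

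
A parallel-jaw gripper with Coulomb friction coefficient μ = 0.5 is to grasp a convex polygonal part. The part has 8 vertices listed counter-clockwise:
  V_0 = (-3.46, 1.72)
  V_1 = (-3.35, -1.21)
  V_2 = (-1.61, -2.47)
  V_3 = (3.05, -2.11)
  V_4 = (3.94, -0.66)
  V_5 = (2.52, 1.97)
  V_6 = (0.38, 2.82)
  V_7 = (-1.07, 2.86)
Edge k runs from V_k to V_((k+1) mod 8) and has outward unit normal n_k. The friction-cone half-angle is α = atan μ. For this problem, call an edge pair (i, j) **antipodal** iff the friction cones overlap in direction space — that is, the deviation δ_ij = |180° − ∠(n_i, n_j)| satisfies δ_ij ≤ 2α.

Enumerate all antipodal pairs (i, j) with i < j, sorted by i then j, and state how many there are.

count = 9; pairs: (0,3), (0,4), (1,4), (1,5), (1,6), (2,5), (2,6), (2,7), (3,7)

α = atan 0.5 = 26.57°;  2α = 53.13°
n_0 = (-0.9993, -0.0375)
n_1 = (-0.5865, -0.8099)
n_2 = (+0.0770, -0.9970)
n_3 = (+0.8523, -0.5231)
n_4 = (+0.8799, +0.4751)
n_5 = (+0.3691, +0.9294)
n_6 = (+0.0276, +0.9996)
n_7 = (-0.4305, +0.9026)
  (0,1): δ = 128.06°  ·
  (0,2): δ = 87.73°  ·
  (0,3): δ = 33.69°  ✓
  (0,4): δ = 26.22°  ✓
  (0,5): δ = 66.19°  ·
  (0,6): δ = 86.27°  ·
  (0,7): δ = 113.35°  ·
  (1,2): δ = 139.67°  ·
  (1,3): δ = 85.63°  ·
  (1,4): δ = 25.72°  ✓
  (1,5): δ = 14.25°  ✓
  (1,6): δ = 34.33°  ✓
  (1,7): δ = 61.41°  ·
  (2,3): δ = 125.96°  ·
  (2,4): δ = 66.05°  ·
  (2,5): δ = 26.08°  ✓
  (2,6): δ = 6.00°  ✓
  (2,7): δ = 21.08°  ✓
  (3,4): δ = 120.09°  ·
  (3,5): δ = 80.12°  ·
  (3,6): δ = 60.04°  ·
  (3,7): δ = 32.96°  ✓
  (4,5): δ = 140.03°  ·
  (4,6): δ = 119.95°  ·
  (4,7): δ = 92.87°  ·
  (5,6): δ = 159.92°  ·
  (5,7): δ = 132.84°  ·
  (6,7): δ = 152.92°  ·
antipodal pairs: 9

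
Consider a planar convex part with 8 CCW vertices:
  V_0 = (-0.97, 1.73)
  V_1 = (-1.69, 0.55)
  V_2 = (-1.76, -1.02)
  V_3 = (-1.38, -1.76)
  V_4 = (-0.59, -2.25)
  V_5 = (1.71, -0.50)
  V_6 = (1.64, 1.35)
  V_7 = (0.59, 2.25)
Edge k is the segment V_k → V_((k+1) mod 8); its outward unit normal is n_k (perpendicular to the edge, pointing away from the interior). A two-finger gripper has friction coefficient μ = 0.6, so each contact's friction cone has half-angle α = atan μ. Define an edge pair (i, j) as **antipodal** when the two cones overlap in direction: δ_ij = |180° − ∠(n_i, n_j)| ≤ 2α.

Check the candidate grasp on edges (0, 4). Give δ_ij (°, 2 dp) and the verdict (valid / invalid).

α = atan 0.6 = 30.96°;  2α = 61.93°
edge 0: e_0 = (-0.72, -1.18);  n_0 = (-0.8536, +0.5209)
edge 4: e_4 = (+2.30, +1.75);  n_4 = (+0.6055, -0.7958)
∠(n_0, n_4) = 158.66°
δ = |180° − 158.66°| = 21.34°
21.34° ≤ 2α = 61.93°  →  valid

δ = 21.34°, valid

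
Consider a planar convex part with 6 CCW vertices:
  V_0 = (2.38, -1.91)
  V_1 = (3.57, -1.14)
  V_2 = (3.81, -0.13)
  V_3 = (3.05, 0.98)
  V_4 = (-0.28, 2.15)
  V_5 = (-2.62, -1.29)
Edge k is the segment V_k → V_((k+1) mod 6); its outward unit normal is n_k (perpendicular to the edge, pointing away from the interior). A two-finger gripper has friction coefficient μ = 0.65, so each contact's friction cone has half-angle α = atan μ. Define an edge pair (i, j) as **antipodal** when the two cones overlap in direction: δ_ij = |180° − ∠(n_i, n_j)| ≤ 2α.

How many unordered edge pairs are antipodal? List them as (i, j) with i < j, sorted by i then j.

α = atan 0.65 = 33.02°;  2α = 66.05°
n_0 = (+0.5433, -0.8396)
n_1 = (+0.9729, -0.2312)
n_2 = (+0.8251, +0.5650)
n_3 = (+0.3315, +0.9435)
n_4 = (-0.8268, +0.5624)
n_5 = (-0.1231, -0.9924)
  (0,1): δ = 136.27°  ·
  (0,2): δ = 88.51°  ·
  (0,3): δ = 52.26°  ✓
  (0,4): δ = 22.87°  ✓
  (0,5): δ = 140.03°  ·
  (1,2): δ = 132.23°  ·
  (1,3): δ = 95.99°  ·
  (1,4): δ = 20.86°  ✓
  (1,5): δ = 96.30°  ·
  (2,3): δ = 143.76°  ·
  (2,4): δ = 68.62°  ·
  (2,5): δ = 48.53°  ✓
  (3,4): δ = 104.87°  ·
  (3,5): δ = 12.29°  ✓
  (4,5): δ = 62.84°  ✓
antipodal pairs: 6

count = 6; pairs: (0,3), (0,4), (1,4), (2,5), (3,5), (4,5)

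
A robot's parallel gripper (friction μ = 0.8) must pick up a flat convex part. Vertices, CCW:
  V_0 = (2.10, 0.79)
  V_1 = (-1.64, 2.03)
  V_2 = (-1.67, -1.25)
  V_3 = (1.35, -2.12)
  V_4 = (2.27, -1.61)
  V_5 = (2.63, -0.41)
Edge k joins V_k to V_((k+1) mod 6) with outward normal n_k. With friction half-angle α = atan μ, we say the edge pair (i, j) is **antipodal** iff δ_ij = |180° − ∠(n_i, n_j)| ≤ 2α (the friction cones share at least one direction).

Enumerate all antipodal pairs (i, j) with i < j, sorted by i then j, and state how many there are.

α = atan 0.8 = 38.66°;  2α = 77.32°
n_0 = (+0.3147, +0.9492)
n_1 = (-1.0000, +0.0091)
n_2 = (-0.2768, -0.9609)
n_3 = (+0.4848, -0.8746)
n_4 = (+0.9578, -0.2873)
n_5 = (+0.9148, +0.4040)
  (0,1): δ = 72.18°  ✓
  (0,2): δ = 2.27°  ✓
  (0,3): δ = 47.34°  ✓
  (0,4): δ = 91.64°  ·
  (0,5): δ = 132.17°  ·
  (1,2): δ = 105.55°  ·
  (1,3): δ = 60.47°  ✓
  (1,4): δ = 16.18°  ✓
  (1,5): δ = 24.35°  ✓
  (2,3): δ = 134.93°  ·
  (2,4): δ = 90.63°  ·
  (2,5): δ = 50.10°  ✓
  (3,4): δ = 135.70°  ·
  (3,5): δ = 95.17°  ·
  (4,5): δ = 139.47°  ·
antipodal pairs: 7

count = 7; pairs: (0,1), (0,2), (0,3), (1,3), (1,4), (1,5), (2,5)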